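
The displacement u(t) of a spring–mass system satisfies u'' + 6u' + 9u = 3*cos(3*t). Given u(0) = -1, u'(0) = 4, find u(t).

u = -exp(-3*t) + sin(3*t)/6 + t*exp(-3*t)/2

Characteristic equation r² + 6r + 9 = 0 has discriminant (6)² - 4·(9) = 0, so r = -3 is a repeated root.
Hence u_h = (C1 + C2*t)*exp(-3*t).
Try u_p = A*cos(3*t) + B*sin(3*t). Substituting and equating the coefficients of cos(3t) and sin(3t) gives A = 0, B = 1/6, so u_p = sin(3*t)/6.
General solution: u = sin(3*t)/6 + C1*exp(-3*t) + C2*t*exp(-3*t).
Apply the initial conditions: u(0) = C1 = -1 and u'(0) = 1/2 + C2 - 3*C1 = 4. Solving gives C1 = -1, C2 = 1/2.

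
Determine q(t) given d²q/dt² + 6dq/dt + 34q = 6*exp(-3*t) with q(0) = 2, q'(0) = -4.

Characteristic equation r² + 6r + 34 = 0 has discriminant (6)² - 4·(34) = -100 < 0, so r = -3 ± 5i.
Hence q_h = C1*cos(5*t)*exp(-3*t) + C2*exp(-3*t)*sin(5*t).
Try q_p = A*exp(-3*t). Substituting into the equation and dividing by exp(-3*t) gives A = 6/25, so q_p = 6*exp(-3*t)/25.
General solution: q = 6*exp(-3*t)/25 + C1*cos(5*t)*exp(-3*t) + C2*exp(-3*t)*sin(5*t).
Apply the initial conditions: q(0) = 6/25 + C1 = 2 and q'(0) = -18/25 - 3*C1 + 5*C2 = -4. Solving gives C1 = 44/25, C2 = 2/5.

q = 6*exp(-3*t)/25 + 2*exp(-3*t)*sin(5*t)/5 + 44*cos(5*t)*exp(-3*t)/25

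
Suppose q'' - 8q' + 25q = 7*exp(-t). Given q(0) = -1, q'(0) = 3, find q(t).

Characteristic equation r² - 8r + 25 = 0 has discriminant (-8)² - 4·(25) = -36 < 0, so r = 4 ± 3i.
Hence q_h = C1*cos(3*t)*exp(4*t) + C2*exp(4*t)*sin(3*t).
Try q_p = A*exp(-t). Substituting into the equation and dividing by exp(-t) gives A = 7/34, so q_p = 7*exp(-t)/34.
General solution: q = 7*exp(-t)/34 + C1*cos(3*t)*exp(4*t) + C2*exp(4*t)*sin(3*t).
Apply the initial conditions: q(0) = 7/34 + C1 = -1 and q'(0) = -7/34 + 3*C2 + 4*C1 = 3. Solving gives C1 = -41/34, C2 = 91/34.

q = 7*exp(-t)/34 - 41*cos(3*t)*exp(4*t)/34 + 91*exp(4*t)*sin(3*t)/34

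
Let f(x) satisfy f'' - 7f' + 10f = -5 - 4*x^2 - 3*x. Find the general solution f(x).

f = -511/500 - 43*x/50 - 2*x**2/5 + C1*exp(2*x) + C2*exp(5*x)

Characteristic equation r² - 7r + 10 = 0 factors as (r - 2)(r - 5) = 0, so r = 2, 5.
Hence f_h = C1*exp(2*x) + C2*exp(5*x).
For the particular solution try f_p = A0 + A1*x + A2*x^2. Substituting and matching coefficients of each power of x gives A0 = -511/500, A1 = -43/50, A2 = -2/5, so f_p = -511/500 - 43*x/50 - 2*x^2/5.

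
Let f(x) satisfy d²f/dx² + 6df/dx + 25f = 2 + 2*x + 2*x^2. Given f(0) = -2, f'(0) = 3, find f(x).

Characteristic equation r² + 6r + 25 = 0 has discriminant (6)² - 4·(25) = -64 < 0, so r = -3 ± 4i.
Hence f_h = C1*cos(4*x)*exp(-3*x) + C2*exp(-3*x)*sin(4*x).
For the particular solution try f_p = A0 + A1*x + A2*x^2. Substituting and matching coefficients of each power of x gives A0 = 994/15625, A1 = 26/625, A2 = 2/25, so f_p = 994/15625 + 2*x^2/25 + 26*x/625.
General solution: f = 994/15625 + 2*x^2/25 + 26*x/625 + C1*cos(4*x)*exp(-3*x) + C2*exp(-3*x)*sin(4*x).
Apply the initial conditions: f(0) = 994/15625 + C1 = -2 and f'(0) = 26/625 - 3*C1 + 4*C2 = 3. Solving gives C1 = -32244/15625, C2 = -50507/62500.

f = 994/15625 + 2*x**2/25 + 26*x/625 - 50507*exp(-3*x)*sin(4*x)/62500 - 32244*cos(4*x)*exp(-3*x)/15625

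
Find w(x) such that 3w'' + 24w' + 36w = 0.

Divide through by 3: w'' + 8w' + 12w = 0.
Characteristic equation r² + 8r + 12 = 0 factors as (r + 6)(r + 2) = 0, so r = -6, -2.
Hence w_h = C1*exp(-6*x) + C2*exp(-2*x).

w = C1*exp(-6*x) + C2*exp(-2*x)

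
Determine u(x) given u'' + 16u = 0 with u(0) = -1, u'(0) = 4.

u = -cos(4*x) + sin(4*x)

Characteristic equation r² + 16 = 0 has discriminant (0)² - 4·(16) = -64 < 0, so r = ± 4i.
Hence u_h = C1*cos(4*x) + C2*sin(4*x).
Apply the initial conditions: u(0) = C1 = -1 and u'(0) = 4*C2 = 4. Solving gives C1 = -1, C2 = 1.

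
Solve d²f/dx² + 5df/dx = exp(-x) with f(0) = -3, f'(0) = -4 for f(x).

f = -18/5 - exp(-x)/4 + 17*exp(-5*x)/20

Characteristic equation r² + 5r = 0 factors as (r + 5)r = 0, so r = -5, 0.
Hence f_h = C1*exp(-5*x) + C2.
Try f_p = A*exp(-x). Substituting into the equation and dividing by exp(-x) gives A = -1/4, so f_p = -exp(-x)/4.
General solution: f = C2 - exp(-x)/4 + C1*exp(-5*x).
Apply the initial conditions: f(0) = -1/4 + C1 + C2 = -3 and f'(0) = 1/4 - 5*C1 = -4. Solving gives C1 = 17/20, C2 = -18/5.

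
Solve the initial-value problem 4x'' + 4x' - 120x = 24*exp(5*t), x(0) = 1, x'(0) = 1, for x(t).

Divide through by 4: x'' + x' - 30x = 6*exp(5*t).
Characteristic equation r² + r - 30 = 0 factors as (r + 6)(r - 5) = 0, so r = -6, 5.
Hence x_h = C1*exp(-6*t) + C2*exp(5*t).
Since exp(5*t) solves the homogeneous equation (r = 5 is a root of multiplicity 1), multiply the trial by t. Try x_p = A*t*exp(5*t). Substituting into the equation and dividing by exp(5*t) gives A = 6/11, so x_p = 6*t*exp(5*t)/11.
General solution: x = C1*exp(-6*t) + C2*exp(5*t) + 6*t*exp(5*t)/11.
Apply the initial conditions: x(0) = C1 + C2 = 1 and x'(0) = 6/11 - 6*C1 + 5*C2 = 1. Solving gives C1 = 50/121, C2 = 71/121.

x = 50*exp(-6*t)/121 + 71*exp(5*t)/121 + 6*t*exp(5*t)/11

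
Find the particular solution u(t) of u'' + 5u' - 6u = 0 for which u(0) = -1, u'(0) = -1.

Characteristic equation r² + 5r - 6 = 0 factors as (r + 6)(r - 1) = 0, so r = -6, 1.
Hence u_h = C1*exp(-6*t) + C2*exp(t).
Apply the initial conditions: u(0) = C1 + C2 = -1 and u'(0) = C2 - 6*C1 = -1. Solving gives C1 = 0, C2 = -1.

u = -exp(t)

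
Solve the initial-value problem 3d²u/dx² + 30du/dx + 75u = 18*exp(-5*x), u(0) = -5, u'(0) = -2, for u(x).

u = -5*exp(-5*x) - 27*x*exp(-5*x) + 3*x**2*exp(-5*x)

Divide through by 3: u'' + 10u' + 25u = 6*exp(-5*x).
Characteristic equation r² + 10r + 25 = 0 has discriminant (10)² - 4·(25) = 0, so r = -5 is a repeated root.
Hence u_h = (C1 + C2*x)*exp(-5*x).
Since exp(-5*x) solves the homogeneous equation (r = -5 is a root of multiplicity 2), multiply the trial by x^2. Try u_p = A*x^2*exp(-5*x). Substituting into the equation and dividing by exp(-5*x) gives A = 3, so u_p = 3*x^2*exp(-5*x).
General solution: u = C1*exp(-5*x) + 3*x^2*exp(-5*x) + C2*x*exp(-5*x).
Apply the initial conditions: u(0) = C1 = -5 and u'(0) = C2 - 5*C1 = -2. Solving gives C1 = -5, C2 = -27.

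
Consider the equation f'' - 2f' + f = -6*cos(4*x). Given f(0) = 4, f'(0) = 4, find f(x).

f = 48*sin(4*x)/289 + 90*cos(4*x)/289 + 1066*exp(x)/289 - 6*x*exp(x)/17

Characteristic equation r² - 2r + 1 = 0 has discriminant (-2)² - 4·(1) = 0, so r = 1 is a repeated root.
Hence f_h = (C1 + C2*x)*exp(x).
Try f_p = A*cos(4*x) + B*sin(4*x). Substituting and equating the coefficients of cos(4x) and sin(4x) gives A = 90/289, B = 48/289, so f_p = 48*sin(4*x)/289 + 90*cos(4*x)/289.
General solution: f = 48*sin(4*x)/289 + 90*cos(4*x)/289 + C1*exp(x) + C2*x*exp(x).
Apply the initial conditions: f(0) = 90/289 + C1 = 4 and f'(0) = 192/289 + C1 + C2 = 4. Solving gives C1 = 1066/289, C2 = -6/17.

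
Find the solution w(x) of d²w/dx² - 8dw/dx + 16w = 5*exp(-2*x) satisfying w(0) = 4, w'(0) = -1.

w = 5*exp(-2*x)/36 + 139*exp(4*x)/36 - 97*x*exp(4*x)/6

Characteristic equation r² - 8r + 16 = 0 has discriminant (-8)² - 4·(16) = 0, so r = 4 is a repeated root.
Hence w_h = (C1 + C2*x)*exp(4*x).
Try w_p = A*exp(-2*x). Substituting into the equation and dividing by exp(-2*x) gives A = 5/36, so w_p = 5*exp(-2*x)/36.
General solution: w = 5*exp(-2*x)/36 + C1*exp(4*x) + C2*x*exp(4*x).
Apply the initial conditions: w(0) = 5/36 + C1 = 4 and w'(0) = -5/18 + C2 + 4*C1 = -1. Solving gives C1 = 139/36, C2 = -97/6.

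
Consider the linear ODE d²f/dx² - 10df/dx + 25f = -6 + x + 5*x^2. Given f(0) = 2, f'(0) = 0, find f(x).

f = -22/125 + x/5 + x**2/5 + 272*exp(5*x)/125 - 277*x*exp(5*x)/25

Characteristic equation r² - 10r + 25 = 0 has discriminant (-10)² - 4·(25) = 0, so r = 5 is a repeated root.
Hence f_h = (C1 + C2*x)*exp(5*x).
For the particular solution try f_p = A0 + A1*x + A2*x^2. Substituting and matching coefficients of each power of x gives A0 = -22/125, A1 = 1/5, A2 = 1/5, so f_p = -22/125 + x/5 + x^2/5.
General solution: f = -22/125 + x/5 + x^2/5 + C1*exp(5*x) + C2*x*exp(5*x).
Apply the initial conditions: f(0) = -22/125 + C1 = 2 and f'(0) = 1/5 + C2 + 5*C1 = 0. Solving gives C1 = 272/125, C2 = -277/25.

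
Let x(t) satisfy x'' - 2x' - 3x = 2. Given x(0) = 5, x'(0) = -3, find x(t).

x = -2/3 + 5*exp(-t) + 2*exp(3*t)/3

Characteristic equation r² - 2r - 3 = 0 factors as (r + 1)(r - 3) = 0, so r = -1, 3.
Hence x_h = C1*exp(-t) + C2*exp(3*t).
For the particular solution try x_p = A0. Substituting and matching coefficients of each power of t gives A0 = -2/3, so x_p = -2/3.
General solution: x = -2/3 + C1*exp(-t) + C2*exp(3*t).
Apply the initial conditions: x(0) = -2/3 + C1 + C2 = 5 and x'(0) = -C1 + 3*C2 = -3. Solving gives C1 = 5, C2 = 2/3.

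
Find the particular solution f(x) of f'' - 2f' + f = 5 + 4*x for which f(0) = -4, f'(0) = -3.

Characteristic equation r² - 2r + 1 = 0 has discriminant (-2)² - 4·(1) = 0, so r = 1 is a repeated root.
Hence f_h = (C1 + C2*x)*exp(x).
For the particular solution try f_p = A0 + A1*x. Substituting and matching coefficients of each power of x gives A0 = 13, A1 = 4, so f_p = 13 + 4*x.
General solution: f = 13 + 4*x + C1*exp(x) + C2*x*exp(x).
Apply the initial conditions: f(0) = 13 + C1 = -4 and f'(0) = 4 + C1 + C2 = -3. Solving gives C1 = -17, C2 = 10.

f = 13 - 17*exp(x) + 4*x + 10*x*exp(x)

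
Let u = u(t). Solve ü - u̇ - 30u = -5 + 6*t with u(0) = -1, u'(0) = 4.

Characteristic equation r² - r - 30 = 0 factors as (r - 6)(r + 5) = 0, so r = 6, -5.
Hence u_h = C1*exp(6*t) + C2*exp(-5*t).
For the particular solution try u_p = A0 + A1*t. Substituting and matching coefficients of each power of t gives A0 = 13/75, A1 = -1/5, so u_p = 13/75 - t/5.
General solution: u = 13/75 - t/5 + C1*exp(6*t) + C2*exp(-5*t).
Apply the initial conditions: u(0) = 13/75 + C1 + C2 = -1 and u'(0) = -1/5 - 5*C2 + 6*C1 = 4. Solving gives C1 = -5/33, C2 = -281/275.

u = 13/75 - 281*exp(-5*t)/275 - 5*exp(6*t)/33 - t/5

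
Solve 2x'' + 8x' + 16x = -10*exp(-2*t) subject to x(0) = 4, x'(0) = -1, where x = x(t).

x = -5*exp(-2*t)/4 + 7*exp(-2*t)*sin(2*t)/2 + 21*cos(2*t)*exp(-2*t)/4

Divide through by 2: x'' + 4x' + 8x = -5*exp(-2*t).
Characteristic equation r² + 4r + 8 = 0 has discriminant (4)² - 4·(8) = -16 < 0, so r = -2 ± 2i.
Hence x_h = C1*cos(2*t)*exp(-2*t) + C2*exp(-2*t)*sin(2*t).
Try x_p = A*exp(-2*t). Substituting into the equation and dividing by exp(-2*t) gives A = -5/4, so x_p = -5*exp(-2*t)/4.
General solution: x = -5*exp(-2*t)/4 + C1*cos(2*t)*exp(-2*t) + C2*exp(-2*t)*sin(2*t).
Apply the initial conditions: x(0) = -5/4 + C1 = 4 and x'(0) = 5/2 - 2*C1 + 2*C2 = -1. Solving gives C1 = 21/4, C2 = 7/2.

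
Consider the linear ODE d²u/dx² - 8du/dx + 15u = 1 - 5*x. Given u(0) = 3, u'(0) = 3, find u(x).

Characteristic equation r² - 8r + 15 = 0 factors as (r - 3)(r - 5) = 0, so r = 3, 5.
Hence u_h = C1*exp(3*x) + C2*exp(5*x).
For the particular solution try u_p = A0 + A1*x. Substituting and matching coefficients of each power of x gives A0 = -1/9, A1 = -1/3, so u_p = -1/9 - x/3.
General solution: u = -1/9 - x/3 + C1*exp(3*x) + C2*exp(5*x).
Apply the initial conditions: u(0) = -1/9 + C1 + C2 = 3 and u'(0) = -1/3 + 3*C1 + 5*C2 = 3. Solving gives C1 = 55/9, C2 = -3.

u = -1/9 - 3*exp(5*x) - x/3 + 55*exp(3*x)/9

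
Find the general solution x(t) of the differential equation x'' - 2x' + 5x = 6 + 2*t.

x = 34/25 + 2*t/5 + C1*cos(2*t)*exp(t) + C2*exp(t)*sin(2*t)

Characteristic equation r² - 2r + 5 = 0 has discriminant (-2)² - 4·(5) = -16 < 0, so r = 1 ± 2i.
Hence x_h = C1*cos(2*t)*exp(t) + C2*exp(t)*sin(2*t).
For the particular solution try x_p = A0 + A1*t. Substituting and matching coefficients of each power of t gives A0 = 34/25, A1 = 2/5, so x_p = 34/25 + 2*t/5.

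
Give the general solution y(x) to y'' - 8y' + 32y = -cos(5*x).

Characteristic equation r² - 8r + 32 = 0 has discriminant (-8)² - 4·(32) = -64 < 0, so r = 4 ± 4i.
Hence y_h = C1*cos(4*x)*exp(4*x) + C2*exp(4*x)*sin(4*x).
Try y_p = A*cos(5*x) + B*sin(5*x). Substituting and equating the coefficients of cos(5x) and sin(5x) gives A = -7/1649, B = 40/1649, so y_p = -7*cos(5*x)/1649 + 40*sin(5*x)/1649.

y = -7*cos(5*x)/1649 + 40*sin(5*x)/1649 + C1*cos(4*x)*exp(4*x) + C2*exp(4*x)*sin(4*x)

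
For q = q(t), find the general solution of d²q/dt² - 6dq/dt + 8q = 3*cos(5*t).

Characteristic equation r² - 6r + 8 = 0 factors as (r - 4)(r - 2) = 0, so r = 4, 2.
Hence q_h = C1*exp(4*t) + C2*exp(2*t).
Try q_p = A*cos(5*t) + B*sin(5*t). Substituting and equating the coefficients of cos(5t) and sin(5t) gives A = -51/1189, B = -90/1189, so q_p = -90*sin(5*t)/1189 - 51*cos(5*t)/1189.

q = -90*sin(5*t)/1189 - 51*cos(5*t)/1189 + C1*exp(4*t) + C2*exp(2*t)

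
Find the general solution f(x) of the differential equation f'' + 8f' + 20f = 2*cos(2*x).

f = cos(2*x)/16 + sin(2*x)/16 + C1*cos(2*x)*exp(-4*x) + C2*exp(-4*x)*sin(2*x)

Characteristic equation r² + 8r + 20 = 0 has discriminant (8)² - 4·(20) = -16 < 0, so r = -4 ± 2i.
Hence f_h = C1*cos(2*x)*exp(-4*x) + C2*exp(-4*x)*sin(2*x).
Try f_p = A*cos(2*x) + B*sin(2*x). Substituting and equating the coefficients of cos(2x) and sin(2x) gives A = 1/16, B = 1/16, so f_p = cos(2*x)/16 + sin(2*x)/16.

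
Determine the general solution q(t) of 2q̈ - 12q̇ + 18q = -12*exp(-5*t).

q = -3*exp(-5*t)/32 + C1*exp(3*t) + C2*t*exp(3*t)

Divide through by 2: q'' - 6q' + 9q = -6*exp(-5*t).
Characteristic equation r² - 6r + 9 = 0 has discriminant (-6)² - 4·(9) = 0, so r = 3 is a repeated root.
Hence q_h = (C1 + C2*t)*exp(3*t).
Try q_p = A*exp(-5*t). Substituting into the equation and dividing by exp(-5*t) gives A = -3/32, so q_p = -3*exp(-5*t)/32.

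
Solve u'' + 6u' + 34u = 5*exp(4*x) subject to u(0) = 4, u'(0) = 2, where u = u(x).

u = 5*exp(4*x)/74 + 291*cos(5*x)*exp(-3*x)/74 + 1001*exp(-3*x)*sin(5*x)/370

Characteristic equation r² + 6r + 34 = 0 has discriminant (6)² - 4·(34) = -100 < 0, so r = -3 ± 5i.
Hence u_h = C1*cos(5*x)*exp(-3*x) + C2*exp(-3*x)*sin(5*x).
Try u_p = A*exp(4*x). Substituting into the equation and dividing by exp(4*x) gives A = 5/74, so u_p = 5*exp(4*x)/74.
General solution: u = 5*exp(4*x)/74 + C1*cos(5*x)*exp(-3*x) + C2*exp(-3*x)*sin(5*x).
Apply the initial conditions: u(0) = 5/74 + C1 = 4 and u'(0) = 10/37 - 3*C1 + 5*C2 = 2. Solving gives C1 = 291/74, C2 = 1001/370.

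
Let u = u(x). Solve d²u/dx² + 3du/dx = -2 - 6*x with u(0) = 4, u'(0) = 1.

Characteristic equation r² + 3r = 0 factors as (r + 3)r = 0, so r = -3, 0.
Hence u_h = C1*exp(-3*x) + C2.
Since 0 is a characteristic root (multiplicity 1), multiply the polynomial trial by x: try u_p = x*(A0 + A1*x). Substituting and matching coefficients of each power of x gives A0 = 0, A1 = -1, so u_p = -x^2.
General solution: u = C2 - x^2 + C1*exp(-3*x).
Apply the initial conditions: u(0) = C1 + C2 = 4 and u'(0) = -3*C1 = 1. Solving gives C1 = -1/3, C2 = 13/3.

u = 13/3 - x**2 - exp(-3*x)/3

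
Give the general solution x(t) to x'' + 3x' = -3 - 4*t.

x = C2 - 5*t/9 - 2*t**2/3 + C1*exp(-3*t)

Characteristic equation r² + 3r = 0 factors as (r + 3)r = 0, so r = -3, 0.
Hence x_h = C1*exp(-3*t) + C2.
Since 0 is a characteristic root (multiplicity 1), multiply the polynomial trial by t: try x_p = t*(A0 + A1*t). Substituting and matching coefficients of each power of t gives A0 = -5/9, A1 = -2/3, so x_p = -5*t/9 - 2*t^2/3.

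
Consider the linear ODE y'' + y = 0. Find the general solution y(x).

Characteristic equation r² + 1 = 0 has discriminant (0)² - 4·(1) = -4 < 0, so r = ± i.
Hence y_h = C1*cos(x) + C2*sin(x).

y = C1*cos(x) + C2*sin(x)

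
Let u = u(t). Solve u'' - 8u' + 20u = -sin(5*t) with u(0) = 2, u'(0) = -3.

u = -8*cos(5*t)/325 + sin(5*t)/325 - 1806*exp(4*t)*sin(2*t)/325 + 658*cos(2*t)*exp(4*t)/325

Characteristic equation r² - 8r + 20 = 0 has discriminant (-8)² - 4·(20) = -16 < 0, so r = 4 ± 2i.
Hence u_h = C1*cos(2*t)*exp(4*t) + C2*exp(4*t)*sin(2*t).
Try u_p = A*cos(5*t) + B*sin(5*t). Substituting and equating the coefficients of cos(5t) and sin(5t) gives A = -8/325, B = 1/325, so u_p = -8*cos(5*t)/325 + sin(5*t)/325.
General solution: u = -8*cos(5*t)/325 + sin(5*t)/325 + C1*cos(2*t)*exp(4*t) + C2*exp(4*t)*sin(2*t).
Apply the initial conditions: u(0) = -8/325 + C1 = 2 and u'(0) = 1/65 + 2*C2 + 4*C1 = -3. Solving gives C1 = 658/325, C2 = -1806/325.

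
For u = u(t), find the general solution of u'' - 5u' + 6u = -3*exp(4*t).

Characteristic equation r² - 5r + 6 = 0 factors as (r - 3)(r - 2) = 0, so r = 3, 2.
Hence u_h = C1*exp(3*t) + C2*exp(2*t).
Try u_p = A*exp(4*t). Substituting into the equation and dividing by exp(4*t) gives A = -3/2, so u_p = -3*exp(4*t)/2.

u = -3*exp(4*t)/2 + C1*exp(3*t) + C2*exp(2*t)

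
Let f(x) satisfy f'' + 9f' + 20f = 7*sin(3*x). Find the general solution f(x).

f = -189*cos(3*x)/850 + 77*sin(3*x)/850 + C1*exp(-5*x) + C2*exp(-4*x)

Characteristic equation r² + 9r + 20 = 0 factors as (r + 5)(r + 4) = 0, so r = -5, -4.
Hence f_h = C1*exp(-5*x) + C2*exp(-4*x).
Try f_p = A*cos(3*x) + B*sin(3*x). Substituting and equating the coefficients of cos(3x) and sin(3x) gives A = -189/850, B = 77/850, so f_p = -189*cos(3*x)/850 + 77*sin(3*x)/850.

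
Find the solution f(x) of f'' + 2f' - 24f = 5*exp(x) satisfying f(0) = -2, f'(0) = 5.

Characteristic equation r² + 2r - 24 = 0 factors as (r - 4)(r + 6) = 0, so r = 4, -6.
Hence f_h = C1*exp(4*x) + C2*exp(-6*x).
Try f_p = A*exp(x). Substituting into the equation and dividing by exp(x) gives A = -5/21, so f_p = -5*exp(x)/21.
General solution: f = -5*exp(x)/21 + C1*exp(4*x) + C2*exp(-6*x).
Apply the initial conditions: f(0) = -5/21 + C1 + C2 = -2 and f'(0) = -5/21 - 6*C2 + 4*C1 = 5. Solving gives C1 = -8/15, C2 = -43/35.

f = -43*exp(-6*x)/35 - 8*exp(4*x)/15 - 5*exp(x)/21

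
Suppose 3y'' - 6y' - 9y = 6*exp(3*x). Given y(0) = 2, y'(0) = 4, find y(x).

y = 5*exp(-x)/8 + 11*exp(3*x)/8 + x*exp(3*x)/2

Divide through by 3: y'' - 2y' - 3y = 2*exp(3*x).
Characteristic equation r² - 2r - 3 = 0 factors as (r - 3)(r + 1) = 0, so r = 3, -1.
Hence y_h = C1*exp(3*x) + C2*exp(-x).
Since exp(3*x) solves the homogeneous equation (r = 3 is a root of multiplicity 1), multiply the trial by x. Try y_p = A*x*exp(3*x). Substituting into the equation and dividing by exp(3*x) gives A = 1/2, so y_p = x*exp(3*x)/2.
General solution: y = C1*exp(3*x) + C2*exp(-x) + x*exp(3*x)/2.
Apply the initial conditions: y(0) = C1 + C2 = 2 and y'(0) = 1/2 - C2 + 3*C1 = 4. Solving gives C1 = 11/8, C2 = 5/8.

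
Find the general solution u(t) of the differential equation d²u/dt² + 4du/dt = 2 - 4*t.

Characteristic equation r² + 4r = 0 factors as (r + 4)r = 0, so r = -4, 0.
Hence u_h = C1*exp(-4*t) + C2.
Since 0 is a characteristic root (multiplicity 1), multiply the polynomial trial by t: try u_p = t*(A0 + A1*t). Substituting and matching coefficients of each power of t gives A0 = 3/4, A1 = -1/2, so u_p = -t^2/2 + 3*t/4.

u = C2 - t**2/2 + 3*t/4 + C1*exp(-4*t)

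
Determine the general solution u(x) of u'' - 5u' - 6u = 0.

u = C1*exp(6*x) + C2*exp(-x)

Characteristic equation r² - 5r - 6 = 0 factors as (r - 6)(r + 1) = 0, so r = 6, -1.
Hence u_h = C1*exp(6*x) + C2*exp(-x).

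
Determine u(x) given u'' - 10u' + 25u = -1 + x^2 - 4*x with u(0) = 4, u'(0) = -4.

Characteristic equation r² - 10r + 25 = 0 has discriminant (-10)² - 4·(25) = 0, so r = 5 is a repeated root.
Hence u_h = (C1 + C2*x)*exp(5*x).
For the particular solution try u_p = A0 + A1*x + A2*x^2. Substituting and matching coefficients of each power of x gives A0 = -59/625, A1 = -16/125, A2 = 1/25, so u_p = -59/625 - 16*x/125 + x^2/25.
General solution: u = -59/625 - 16*x/125 + x^2/25 + C1*exp(5*x) + C2*x*exp(5*x).
Apply the initial conditions: u(0) = -59/625 + C1 = 4 and u'(0) = -16/125 + C2 + 5*C1 = -4. Solving gives C1 = 2559/625, C2 = -3043/125.

u = -59/625 - 16*x/125 + x**2/25 + 2559*exp(5*x)/625 - 3043*x*exp(5*x)/125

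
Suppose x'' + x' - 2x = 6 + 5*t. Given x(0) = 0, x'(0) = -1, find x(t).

Characteristic equation r² + r - 2 = 0 factors as (r + 2)(r - 1) = 0, so r = -2, 1.
Hence x_h = C1*exp(-2*t) + C2*exp(t).
For the particular solution try x_p = A0 + A1*t. Substituting and matching coefficients of each power of t gives A0 = -17/4, A1 = -5/2, so x_p = -17/4 - 5*t/2.
General solution: x = -17/4 - 5*t/2 + C1*exp(-2*t) + C2*exp(t).
Apply the initial conditions: x(0) = -17/4 + C1 + C2 = 0 and x'(0) = -5/2 + C2 - 2*C1 = -1. Solving gives C1 = 11/12, C2 = 10/3.

x = -17/4 - 5*t/2 + 10*exp(t)/3 + 11*exp(-2*t)/12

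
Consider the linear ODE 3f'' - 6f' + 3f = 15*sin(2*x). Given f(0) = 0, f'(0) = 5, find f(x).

Divide through by 3: f'' - 2f' + f = 5*sin(2*x).
Characteristic equation r² - 2r + 1 = 0 has discriminant (-2)² - 4·(1) = 0, so r = 1 is a repeated root.
Hence f_h = (C1 + C2*x)*exp(x).
Try f_p = A*cos(2*x) + B*sin(2*x). Substituting and equating the coefficients of cos(2x) and sin(2x) gives A = 4/5, B = -3/5, so f_p = -3*sin(2*x)/5 + 4*cos(2*x)/5.
General solution: f = -3*sin(2*x)/5 + 4*cos(2*x)/5 + C1*exp(x) + C2*x*exp(x).
Apply the initial conditions: f(0) = 4/5 + C1 = 0 and f'(0) = -6/5 + C1 + C2 = 5. Solving gives C1 = -4/5, C2 = 7.

f = -4*exp(x)/5 - 3*sin(2*x)/5 + 4*cos(2*x)/5 + 7*x*exp(x)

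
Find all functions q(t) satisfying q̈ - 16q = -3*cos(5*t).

q = 3*cos(5*t)/41 + C1*exp(4*t) + C2*exp(-4*t)

Characteristic equation r² - 16 = 0 factors as (r - 4)(r + 4) = 0, so r = 4, -4.
Hence q_h = C1*exp(4*t) + C2*exp(-4*t).
Try q_p = A*cos(5*t) + B*sin(5*t). Substituting and equating the coefficients of cos(5t) and sin(5t) gives A = 3/41, B = 0, so q_p = 3*cos(5*t)/41.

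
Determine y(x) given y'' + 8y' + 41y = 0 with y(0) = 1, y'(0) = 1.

Characteristic equation r² + 8r + 41 = 0 has discriminant (8)² - 4·(41) = -100 < 0, so r = -4 ± 5i.
Hence y_h = C1*cos(5*x)*exp(-4*x) + C2*exp(-4*x)*sin(5*x).
Apply the initial conditions: y(0) = C1 = 1 and y'(0) = -4*C1 + 5*C2 = 1. Solving gives C1 = 1, C2 = 1.

y = cos(5*x)*exp(-4*x) + exp(-4*x)*sin(5*x)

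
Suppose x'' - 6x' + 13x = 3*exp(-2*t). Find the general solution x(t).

Characteristic equation r² - 6r + 13 = 0 has discriminant (-6)² - 4·(13) = -16 < 0, so r = 3 ± 2i.
Hence x_h = C1*cos(2*t)*exp(3*t) + C2*exp(3*t)*sin(2*t).
Try x_p = A*exp(-2*t). Substituting into the equation and dividing by exp(-2*t) gives A = 3/29, so x_p = 3*exp(-2*t)/29.

x = 3*exp(-2*t)/29 + C1*cos(2*t)*exp(3*t) + C2*exp(3*t)*sin(2*t)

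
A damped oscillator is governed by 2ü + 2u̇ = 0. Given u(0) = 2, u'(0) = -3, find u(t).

Divide through by 2: u'' + u' = 0.
Characteristic equation r² + r = 0 factors as (r + 1)r = 0, so r = -1, 0.
Hence u_h = C1*exp(-t) + C2.
Apply the initial conditions: u(0) = C1 + C2 = 2 and u'(0) = -C1 = -3. Solving gives C1 = 3, C2 = -1.

u = -1 + 3*exp(-t)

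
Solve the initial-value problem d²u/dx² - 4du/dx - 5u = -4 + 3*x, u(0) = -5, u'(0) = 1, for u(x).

Characteristic equation r² - 4r - 5 = 0 factors as (r + 1)(r - 5) = 0, so r = -1, 5.
Hence u_h = C1*exp(-x) + C2*exp(5*x).
For the particular solution try u_p = A0 + A1*x. Substituting and matching coefficients of each power of x gives A0 = 32/25, A1 = -3/5, so u_p = 32/25 - 3*x/5.
General solution: u = 32/25 - 3*x/5 + C1*exp(-x) + C2*exp(5*x).
Apply the initial conditions: u(0) = 32/25 + C1 + C2 = -5 and u'(0) = -3/5 - C1 + 5*C2 = 1. Solving gives C1 = -11/2, C2 = -39/50.

u = 32/25 - 39*exp(5*x)/50 - 11*exp(-x)/2 - 3*x/5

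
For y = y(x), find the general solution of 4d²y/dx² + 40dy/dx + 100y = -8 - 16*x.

y = -2/125 - 4*x/25 + C1*exp(-5*x) + C2*x*exp(-5*x)

Divide through by 4: y'' + 10y' + 25y = -2 - 4*x.
Characteristic equation r² + 10r + 25 = 0 has discriminant (10)² - 4·(25) = 0, so r = -5 is a repeated root.
Hence y_h = (C1 + C2*x)*exp(-5*x).
For the particular solution try y_p = A0 + A1*x. Substituting and matching coefficients of each power of x gives A0 = -2/125, A1 = -4/25, so y_p = -2/125 - 4*x/25.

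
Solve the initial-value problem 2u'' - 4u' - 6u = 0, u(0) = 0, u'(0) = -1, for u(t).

Divide through by 2: u'' - 2u' - 3u = 0.
Characteristic equation r² - 2r - 3 = 0 factors as (r - 3)(r + 1) = 0, so r = 3, -1.
Hence u_h = C1*exp(3*t) + C2*exp(-t).
Apply the initial conditions: u(0) = C1 + C2 = 0 and u'(0) = -C2 + 3*C1 = -1. Solving gives C1 = -1/4, C2 = 1/4.

u = -exp(3*t)/4 + exp(-t)/4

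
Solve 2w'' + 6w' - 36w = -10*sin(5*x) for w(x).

w = 75*cos(5*x)/2074 + 215*sin(5*x)/2074 + C1*exp(-6*x) + C2*exp(3*x)

Divide through by 2: w'' + 3w' - 18w = -5*sin(5*x).
Characteristic equation r² + 3r - 18 = 0 factors as (r + 6)(r - 3) = 0, so r = -6, 3.
Hence w_h = C1*exp(-6*x) + C2*exp(3*x).
Try w_p = A*cos(5*x) + B*sin(5*x). Substituting and equating the coefficients of cos(5x) and sin(5x) gives A = 75/2074, B = 215/2074, so w_p = 75*cos(5*x)/2074 + 215*sin(5*x)/2074.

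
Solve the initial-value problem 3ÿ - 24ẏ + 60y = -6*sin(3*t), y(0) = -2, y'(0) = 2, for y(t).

y = -48*cos(3*t)/697 - 22*sin(3*t)/697 - 1346*cos(2*t)*exp(4*t)/697 + 3422*exp(4*t)*sin(2*t)/697

Divide through by 3: y'' - 8y' + 20y = -2*sin(3*t).
Characteristic equation r² - 8r + 20 = 0 has discriminant (-8)² - 4·(20) = -16 < 0, so r = 4 ± 2i.
Hence y_h = C1*cos(2*t)*exp(4*t) + C2*exp(4*t)*sin(2*t).
Try y_p = A*cos(3*t) + B*sin(3*t). Substituting and equating the coefficients of cos(3t) and sin(3t) gives A = -48/697, B = -22/697, so y_p = -48*cos(3*t)/697 - 22*sin(3*t)/697.
General solution: y = -48*cos(3*t)/697 - 22*sin(3*t)/697 + C1*cos(2*t)*exp(4*t) + C2*exp(4*t)*sin(2*t).
Apply the initial conditions: y(0) = -48/697 + C1 = -2 and y'(0) = -66/697 + 2*C2 + 4*C1 = 2. Solving gives C1 = -1346/697, C2 = 3422/697.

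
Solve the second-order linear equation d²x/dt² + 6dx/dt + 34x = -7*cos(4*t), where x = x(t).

x = -14*sin(4*t)/75 - 7*cos(4*t)/50 + C1*cos(5*t)*exp(-3*t) + C2*exp(-3*t)*sin(5*t)

Characteristic equation r² + 6r + 34 = 0 has discriminant (6)² - 4·(34) = -100 < 0, so r = -3 ± 5i.
Hence x_h = C1*cos(5*t)*exp(-3*t) + C2*exp(-3*t)*sin(5*t).
Try x_p = A*cos(4*t) + B*sin(4*t). Substituting and equating the coefficients of cos(4t) and sin(4t) gives A = -7/50, B = -14/75, so x_p = -14*sin(4*t)/75 - 7*cos(4*t)/50.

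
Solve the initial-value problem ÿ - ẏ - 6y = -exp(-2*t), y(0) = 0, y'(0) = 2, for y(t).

Characteristic equation r² - r - 6 = 0 factors as (r + 2)(r - 3) = 0, so r = -2, 3.
Hence y_h = C1*exp(-2*t) + C2*exp(3*t).
Since exp(-2*t) solves the homogeneous equation (r = -2 is a root of multiplicity 1), multiply the trial by t. Try y_p = A*t*exp(-2*t). Substituting into the equation and dividing by exp(-2*t) gives A = 1/5, so y_p = t*exp(-2*t)/5.
General solution: y = C1*exp(-2*t) + C2*exp(3*t) + t*exp(-2*t)/5.
Apply the initial conditions: y(0) = C1 + C2 = 0 and y'(0) = 1/5 - 2*C1 + 3*C2 = 2. Solving gives C1 = -9/25, C2 = 9/25.

y = -9*exp(-2*t)/25 + 9*exp(3*t)/25 + t*exp(-2*t)/5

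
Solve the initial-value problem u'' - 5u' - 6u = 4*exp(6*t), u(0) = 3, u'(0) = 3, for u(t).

Characteristic equation r² - 5r - 6 = 0 factors as (r - 6)(r + 1) = 0, so r = 6, -1.
Hence u_h = C1*exp(6*t) + C2*exp(-t).
Since exp(6*t) solves the homogeneous equation (r = 6 is a root of multiplicity 1), multiply the trial by t. Try u_p = A*t*exp(6*t). Substituting into the equation and dividing by exp(6*t) gives A = 4/7, so u_p = 4*t*exp(6*t)/7.
General solution: u = C1*exp(6*t) + C2*exp(-t) + 4*t*exp(6*t)/7.
Apply the initial conditions: u(0) = C1 + C2 = 3 and u'(0) = 4/7 - C2 + 6*C1 = 3. Solving gives C1 = 38/49, C2 = 109/49.

u = 38*exp(6*t)/49 + 109*exp(-t)/49 + 4*t*exp(6*t)/7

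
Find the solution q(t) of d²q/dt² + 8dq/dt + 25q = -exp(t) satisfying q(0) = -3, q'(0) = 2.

q = -exp(t)/34 - 335*exp(-4*t)*sin(3*t)/102 - 101*cos(3*t)*exp(-4*t)/34

Characteristic equation r² + 8r + 25 = 0 has discriminant (8)² - 4·(25) = -36 < 0, so r = -4 ± 3i.
Hence q_h = C1*cos(3*t)*exp(-4*t) + C2*exp(-4*t)*sin(3*t).
Try q_p = A*exp(t). Substituting into the equation and dividing by exp(t) gives A = -1/34, so q_p = -exp(t)/34.
General solution: q = -exp(t)/34 + C1*cos(3*t)*exp(-4*t) + C2*exp(-4*t)*sin(3*t).
Apply the initial conditions: q(0) = -1/34 + C1 = -3 and q'(0) = -1/34 - 4*C1 + 3*C2 = 2. Solving gives C1 = -101/34, C2 = -335/102.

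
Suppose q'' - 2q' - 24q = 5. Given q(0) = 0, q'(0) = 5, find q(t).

q = -5/24 - 3*exp(-4*t)/8 + 7*exp(6*t)/12

Characteristic equation r² - 2r - 24 = 0 factors as (r + 4)(r - 6) = 0, so r = -4, 6.
Hence q_h = C1*exp(-4*t) + C2*exp(6*t).
For the particular solution try q_p = A0. Substituting and matching coefficients of each power of t gives A0 = -5/24, so q_p = -5/24.
General solution: q = -5/24 + C1*exp(-4*t) + C2*exp(6*t).
Apply the initial conditions: q(0) = -5/24 + C1 + C2 = 0 and q'(0) = -4*C1 + 6*C2 = 5. Solving gives C1 = -3/8, C2 = 7/12.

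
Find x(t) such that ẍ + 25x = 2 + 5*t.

x = 2/25 + t/5 + C1*cos(5*t) + C2*sin(5*t)

Characteristic equation r² + 25 = 0 has discriminant (0)² - 4·(25) = -100 < 0, so r = ± 5i.
Hence x_h = C1*cos(5*t) + C2*sin(5*t).
For the particular solution try x_p = A0 + A1*t. Substituting and matching coefficients of each power of t gives A0 = 2/25, A1 = 1/5, so x_p = 2/25 + t/5.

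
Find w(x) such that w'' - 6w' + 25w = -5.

w = -1/5 + C1*cos(4*x)*exp(3*x) + C2*exp(3*x)*sin(4*x)

Characteristic equation r² - 6r + 25 = 0 has discriminant (-6)² - 4·(25) = -64 < 0, so r = 3 ± 4i.
Hence w_h = C1*cos(4*x)*exp(3*x) + C2*exp(3*x)*sin(4*x).
For the particular solution try w_p = A0. Substituting and matching coefficients of each power of x gives A0 = -1/5, so w_p = -1/5.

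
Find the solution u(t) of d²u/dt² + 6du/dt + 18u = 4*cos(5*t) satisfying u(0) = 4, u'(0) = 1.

u = -28*cos(5*t)/949 + 120*sin(5*t)/949 + 3824*cos(3*t)*exp(-3*t)/949 + 11821*exp(-3*t)*sin(3*t)/2847

Characteristic equation r² + 6r + 18 = 0 has discriminant (6)² - 4·(18) = -36 < 0, so r = -3 ± 3i.
Hence u_h = C1*cos(3*t)*exp(-3*t) + C2*exp(-3*t)*sin(3*t).
Try u_p = A*cos(5*t) + B*sin(5*t). Substituting and equating the coefficients of cos(5t) and sin(5t) gives A = -28/949, B = 120/949, so u_p = -28*cos(5*t)/949 + 120*sin(5*t)/949.
General solution: u = -28*cos(5*t)/949 + 120*sin(5*t)/949 + C1*cos(3*t)*exp(-3*t) + C2*exp(-3*t)*sin(3*t).
Apply the initial conditions: u(0) = -28/949 + C1 = 4 and u'(0) = 600/949 - 3*C1 + 3*C2 = 1. Solving gives C1 = 3824/949, C2 = 11821/2847.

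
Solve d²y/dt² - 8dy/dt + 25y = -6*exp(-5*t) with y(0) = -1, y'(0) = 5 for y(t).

y = -exp(-5*t)/15 - 14*cos(3*t)*exp(4*t)/15 + 14*exp(4*t)*sin(3*t)/5

Characteristic equation r² - 8r + 25 = 0 has discriminant (-8)² - 4·(25) = -36 < 0, so r = 4 ± 3i.
Hence y_h = C1*cos(3*t)*exp(4*t) + C2*exp(4*t)*sin(3*t).
Try y_p = A*exp(-5*t). Substituting into the equation and dividing by exp(-5*t) gives A = -1/15, so y_p = -exp(-5*t)/15.
General solution: y = -exp(-5*t)/15 + C1*cos(3*t)*exp(4*t) + C2*exp(4*t)*sin(3*t).
Apply the initial conditions: y(0) = -1/15 + C1 = -1 and y'(0) = 1/3 + 3*C2 + 4*C1 = 5. Solving gives C1 = -14/15, C2 = 14/5.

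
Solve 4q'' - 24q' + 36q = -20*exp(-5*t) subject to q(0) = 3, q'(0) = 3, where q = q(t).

Divide through by 4: q'' - 6q' + 9q = -5*exp(-5*t).
Characteristic equation r² - 6r + 9 = 0 has discriminant (-6)² - 4·(9) = 0, so r = 3 is a repeated root.
Hence q_h = (C1 + C2*t)*exp(3*t).
Try q_p = A*exp(-5*t). Substituting into the equation and dividing by exp(-5*t) gives A = -5/64, so q_p = -5*exp(-5*t)/64.
General solution: q = -5*exp(-5*t)/64 + C1*exp(3*t) + C2*t*exp(3*t).
Apply the initial conditions: q(0) = -5/64 + C1 = 3 and q'(0) = 25/64 + C2 + 3*C1 = 3. Solving gives C1 = 197/64, C2 = -53/8.

q = -5*exp(-5*t)/64 + 197*exp(3*t)/64 - 53*t*exp(3*t)/8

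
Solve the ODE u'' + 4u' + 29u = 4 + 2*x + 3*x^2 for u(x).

u = 3054/24389 + 3*x**2/29 + 34*x/841 + C1*cos(5*x)*exp(-2*x) + C2*exp(-2*x)*sin(5*x)

Characteristic equation r² + 4r + 29 = 0 has discriminant (4)² - 4·(29) = -100 < 0, so r = -2 ± 5i.
Hence u_h = C1*cos(5*x)*exp(-2*x) + C2*exp(-2*x)*sin(5*x).
For the particular solution try u_p = A0 + A1*x + A2*x^2. Substituting and matching coefficients of each power of x gives A0 = 3054/24389, A1 = 34/841, A2 = 3/29, so u_p = 3054/24389 + 3*x^2/29 + 34*x/841.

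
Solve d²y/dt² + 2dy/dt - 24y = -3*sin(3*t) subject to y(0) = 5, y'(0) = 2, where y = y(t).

Characteristic equation r² + 2r - 24 = 0 factors as (r - 4)(r + 6) = 0, so r = 4, -6.
Hence y_h = C1*exp(4*t) + C2*exp(-6*t).
Try y_p = A*cos(3*t) + B*sin(3*t). Substituting and equating the coefficients of cos(3t) and sin(3t) gives A = 2/125, B = 11/125, so y_p = 2*cos(3*t)/125 + 11*sin(3*t)/125.
General solution: y = 2*cos(3*t)/125 + 11*sin(3*t)/125 + C1*exp(4*t) + C2*exp(-6*t).
Apply the initial conditions: y(0) = 2/125 + C1 + C2 = 5 and y'(0) = 33/125 - 6*C2 + 4*C1 = 2. Solving gives C1 = 791/250, C2 = 91/50.

y = 2*cos(3*t)/125 + 11*sin(3*t)/125 + 91*exp(-6*t)/50 + 791*exp(4*t)/250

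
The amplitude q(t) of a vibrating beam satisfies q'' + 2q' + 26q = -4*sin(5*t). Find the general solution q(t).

Characteristic equation r² + 2r + 26 = 0 has discriminant (2)² - 4·(26) = -100 < 0, so r = -1 ± 5i.
Hence q_h = C1*cos(5*t)*exp(-t) + C2*exp(-t)*sin(5*t).
Try q_p = A*cos(5*t) + B*sin(5*t). Substituting and equating the coefficients of cos(5t) and sin(5t) gives A = 40/101, B = -4/101, so q_p = -4*sin(5*t)/101 + 40*cos(5*t)/101.

q = -4*sin(5*t)/101 + 40*cos(5*t)/101 + C1*cos(5*t)*exp(-t) + C2*exp(-t)*sin(5*t)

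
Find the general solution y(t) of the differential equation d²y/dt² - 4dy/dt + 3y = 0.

Characteristic equation r² - 4r + 3 = 0 factors as (r - 1)(r - 3) = 0, so r = 1, 3.
Hence y_h = C1*exp(t) + C2*exp(3*t).

y = C1*exp(t) + C2*exp(3*t)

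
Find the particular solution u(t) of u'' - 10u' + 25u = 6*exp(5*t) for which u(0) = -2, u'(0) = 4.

u = -2*exp(5*t) + 3*t**2*exp(5*t) + 14*t*exp(5*t)

Characteristic equation r² - 10r + 25 = 0 has discriminant (-10)² - 4·(25) = 0, so r = 5 is a repeated root.
Hence u_h = (C1 + C2*t)*exp(5*t).
Since exp(5*t) solves the homogeneous equation (r = 5 is a root of multiplicity 2), multiply the trial by t^2. Try u_p = A*t^2*exp(5*t). Substituting into the equation and dividing by exp(5*t) gives A = 3, so u_p = 3*t^2*exp(5*t).
General solution: u = C1*exp(5*t) + 3*t^2*exp(5*t) + C2*t*exp(5*t).
Apply the initial conditions: u(0) = C1 = -2 and u'(0) = C2 + 5*C1 = 4. Solving gives C1 = -2, C2 = 14.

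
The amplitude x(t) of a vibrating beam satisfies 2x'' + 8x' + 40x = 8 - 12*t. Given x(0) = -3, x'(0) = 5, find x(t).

x = 13/50 - 3*t/10 - 163*cos(4*t)*exp(-2*t)/50 - 61*exp(-2*t)*sin(4*t)/200

Divide through by 2: x'' + 4x' + 20x = 4 - 6*t.
Characteristic equation r² + 4r + 20 = 0 has discriminant (4)² - 4·(20) = -64 < 0, so r = -2 ± 4i.
Hence x_h = C1*cos(4*t)*exp(-2*t) + C2*exp(-2*t)*sin(4*t).
For the particular solution try x_p = A0 + A1*t. Substituting and matching coefficients of each power of t gives A0 = 13/50, A1 = -3/10, so x_p = 13/50 - 3*t/10.
General solution: x = 13/50 - 3*t/10 + C1*cos(4*t)*exp(-2*t) + C2*exp(-2*t)*sin(4*t).
Apply the initial conditions: x(0) = 13/50 + C1 = -3 and x'(0) = -3/10 - 2*C1 + 4*C2 = 5. Solving gives C1 = -163/50, C2 = -61/200.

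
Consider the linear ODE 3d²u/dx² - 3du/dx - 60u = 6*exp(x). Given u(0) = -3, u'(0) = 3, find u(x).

u = -88*exp(-4*x)/45 - 17*exp(5*x)/18 - exp(x)/10

Divide through by 3: u'' - u' - 20u = 2*exp(x).
Characteristic equation r² - r - 20 = 0 factors as (r - 5)(r + 4) = 0, so r = 5, -4.
Hence u_h = C1*exp(5*x) + C2*exp(-4*x).
Try u_p = A*exp(x). Substituting into the equation and dividing by exp(x) gives A = -1/10, so u_p = -exp(x)/10.
General solution: u = -exp(x)/10 + C1*exp(5*x) + C2*exp(-4*x).
Apply the initial conditions: u(0) = -1/10 + C1 + C2 = -3 and u'(0) = -1/10 - 4*C2 + 5*C1 = 3. Solving gives C1 = -17/18, C2 = -88/45.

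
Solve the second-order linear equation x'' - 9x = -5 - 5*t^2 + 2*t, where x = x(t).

Characteristic equation r² - 9 = 0 factors as (r - 3)(r + 3) = 0, so r = 3, -3.
Hence x_h = C1*exp(3*t) + C2*exp(-3*t).
For the particular solution try x_p = A0 + A1*t + A2*t^2. Substituting and matching coefficients of each power of t gives A0 = 55/81, A1 = -2/9, A2 = 5/9, so x_p = 55/81 - 2*t/9 + 5*t^2/9.

x = 55/81 - 2*t/9 + 5*t**2/9 + C1*exp(3*t) + C2*exp(-3*t)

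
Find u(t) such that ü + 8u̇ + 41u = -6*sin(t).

u = -15*sin(t)/104 + 3*cos(t)/104 + C1*cos(5*t)*exp(-4*t) + C2*exp(-4*t)*sin(5*t)

Characteristic equation r² + 8r + 41 = 0 has discriminant (8)² - 4·(41) = -100 < 0, so r = -4 ± 5i.
Hence u_h = C1*cos(5*t)*exp(-4*t) + C2*exp(-4*t)*sin(5*t).
Try u_p = A*cos(t) + B*sin(t). Substituting and equating the coefficients of cos(t) and sin(t) gives A = 3/104, B = -15/104, so u_p = -15*sin(t)/104 + 3*cos(t)/104.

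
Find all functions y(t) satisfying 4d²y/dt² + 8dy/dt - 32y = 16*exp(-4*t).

Divide through by 4: y'' + 2y' - 8y = 4*exp(-4*t).
Characteristic equation r² + 2r - 8 = 0 factors as (r - 2)(r + 4) = 0, so r = 2, -4.
Hence y_h = C1*exp(2*t) + C2*exp(-4*t).
Since exp(-4*t) solves the homogeneous equation (r = -4 is a root of multiplicity 1), multiply the trial by t. Try y_p = A*t*exp(-4*t). Substituting into the equation and dividing by exp(-4*t) gives A = -2/3, so y_p = -2*t*exp(-4*t)/3.

y = C1*exp(2*t) + C2*exp(-4*t) - 2*t*exp(-4*t)/3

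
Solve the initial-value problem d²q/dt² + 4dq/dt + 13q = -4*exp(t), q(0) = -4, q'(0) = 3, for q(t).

Characteristic equation r² + 4r + 13 = 0 has discriminant (4)² - 4·(13) = -36 < 0, so r = -2 ± 3i.
Hence q_h = C1*cos(3*t)*exp(-2*t) + C2*exp(-2*t)*sin(3*t).
Try q_p = A*exp(t). Substituting into the equation and dividing by exp(t) gives A = -2/9, so q_p = -2*exp(t)/9.
General solution: q = -2*exp(t)/9 + C1*cos(3*t)*exp(-2*t) + C2*exp(-2*t)*sin(3*t).
Apply the initial conditions: q(0) = -2/9 + C1 = -4 and q'(0) = -2/9 - 2*C1 + 3*C2 = 3. Solving gives C1 = -34/9, C2 = -13/9.

q = -2*exp(t)/9 - 34*cos(3*t)*exp(-2*t)/9 - 13*exp(-2*t)*sin(3*t)/9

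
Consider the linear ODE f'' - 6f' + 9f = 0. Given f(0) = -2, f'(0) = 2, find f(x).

Characteristic equation r² - 6r + 9 = 0 has discriminant (-6)² - 4·(9) = 0, so r = 3 is a repeated root.
Hence f_h = (C1 + C2*x)*exp(3*x).
Apply the initial conditions: f(0) = C1 = -2 and f'(0) = C2 + 3*C1 = 2. Solving gives C1 = -2, C2 = 8.

f = -2*exp(3*x) + 8*x*exp(3*x)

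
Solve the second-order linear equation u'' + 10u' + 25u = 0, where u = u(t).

u = C1*exp(-5*t) + C2*t*exp(-5*t)

Characteristic equation r² + 10r + 25 = 0 has discriminant (10)² - 4·(25) = 0, so r = -5 is a repeated root.
Hence u_h = (C1 + C2*t)*exp(-5*t).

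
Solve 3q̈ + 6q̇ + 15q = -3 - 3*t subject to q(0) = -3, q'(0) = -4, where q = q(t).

Divide through by 3: q'' + 2q' + 5q = -1 - t.
Characteristic equation r² + 2r + 5 = 0 has discriminant (2)² - 4·(5) = -16 < 0, so r = -1 ± 2i.
Hence q_h = C1*cos(2*t)*exp(-t) + C2*exp(-t)*sin(2*t).
For the particular solution try q_p = A0 + A1*t. Substituting and matching coefficients of each power of t gives A0 = -3/25, A1 = -1/5, so q_p = -3/25 - t/5.
General solution: q = -3/25 - t/5 + C1*cos(2*t)*exp(-t) + C2*exp(-t)*sin(2*t).
Apply the initial conditions: q(0) = -3/25 + C1 = -3 and q'(0) = -1/5 - C1 + 2*C2 = -4. Solving gives C1 = -72/25, C2 = -167/50.

q = -3/25 - t/5 - 167*exp(-t)*sin(2*t)/50 - 72*cos(2*t)*exp(-t)/25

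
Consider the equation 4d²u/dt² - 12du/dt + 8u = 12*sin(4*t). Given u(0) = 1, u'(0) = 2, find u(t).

u = -21*sin(4*t)/170 - 12*exp(t)/17 + 8*exp(2*t)/5 + 9*cos(4*t)/85

Divide through by 4: u'' - 3u' + 2u = 3*sin(4*t).
Characteristic equation r² - 3r + 2 = 0 factors as (r - 2)(r - 1) = 0, so r = 2, 1.
Hence u_h = C1*exp(2*t) + C2*exp(t).
Try u_p = A*cos(4*t) + B*sin(4*t). Substituting and equating the coefficients of cos(4t) and sin(4t) gives A = 9/85, B = -21/170, so u_p = -21*sin(4*t)/170 + 9*cos(4*t)/85.
General solution: u = -21*sin(4*t)/170 + 9*cos(4*t)/85 + C1*exp(2*t) + C2*exp(t).
Apply the initial conditions: u(0) = 9/85 + C1 + C2 = 1 and u'(0) = -42/85 + C2 + 2*C1 = 2. Solving gives C1 = 8/5, C2 = -12/17.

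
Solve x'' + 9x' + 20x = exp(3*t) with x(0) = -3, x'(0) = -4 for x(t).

Characteristic equation r² + 9r + 20 = 0 factors as (r + 5)(r + 4) = 0, so r = -5, -4.
Hence x_h = C1*exp(-5*t) + C2*exp(-4*t).
Try x_p = A*exp(3*t). Substituting into the equation and dividing by exp(3*t) gives A = 1/56, so x_p = exp(3*t)/56.
General solution: x = exp(3*t)/56 + C1*exp(-5*t) + C2*exp(-4*t).
Apply the initial conditions: x(0) = 1/56 + C1 + C2 = -3 and x'(0) = 3/56 - 5*C1 - 4*C2 = -4. Solving gives C1 = 129/8, C2 = -134/7.

x = -134*exp(-4*t)/7 + exp(3*t)/56 + 129*exp(-5*t)/8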